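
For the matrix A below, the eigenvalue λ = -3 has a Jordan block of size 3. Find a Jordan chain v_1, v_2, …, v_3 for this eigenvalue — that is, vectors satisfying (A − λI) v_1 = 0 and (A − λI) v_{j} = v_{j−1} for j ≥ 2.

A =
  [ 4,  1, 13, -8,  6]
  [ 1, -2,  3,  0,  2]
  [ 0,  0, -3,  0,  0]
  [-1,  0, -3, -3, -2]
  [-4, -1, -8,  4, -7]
A Jordan chain for λ = -3 of length 3:
v_1 = (2, 0, 0, 1, -1)ᵀ
v_2 = (1, 1, 0, 0, -1)ᵀ
v_3 = (0, 1, 0, 0, 0)ᵀ

Let N = A − (-3)·I. We want v_3 with N^3 v_3 = 0 but N^2 v_3 ≠ 0; then v_{j-1} := N · v_j for j = 3, …, 2.

Pick v_3 = (0, 1, 0, 0, 0)ᵀ.
Then v_2 = N · v_3 = (1, 1, 0, 0, -1)ᵀ.
Then v_1 = N · v_2 = (2, 0, 0, 1, -1)ᵀ.

Sanity check: (A − (-3)·I) v_1 = (0, 0, 0, 0, 0)ᵀ = 0. ✓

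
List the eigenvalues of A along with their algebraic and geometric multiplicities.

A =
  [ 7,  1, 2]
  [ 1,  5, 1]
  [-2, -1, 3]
λ = 5: alg = 3, geom = 1

Step 1 — factor the characteristic polynomial to read off the algebraic multiplicities:
  χ_A(x) = (x - 5)^3

Step 2 — compute geometric multiplicities via the rank-nullity identity g(λ) = n − rank(A − λI):
  rank(A − (5)·I) = 2, so dim ker(A − (5)·I) = n − 2 = 1

Summary:
  λ = 5: algebraic multiplicity = 3, geometric multiplicity = 1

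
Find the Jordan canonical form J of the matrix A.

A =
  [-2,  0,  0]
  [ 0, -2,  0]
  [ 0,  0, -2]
J_1(-2) ⊕ J_1(-2) ⊕ J_1(-2)

The characteristic polynomial is
  det(x·I − A) = x^3 + 6*x^2 + 12*x + 8 = (x + 2)^3

Eigenvalues and multiplicities (the geometric multiplicity of λ is n − rank(A − λI), which equals the number of Jordan blocks for λ):
  λ = -2: algebraic multiplicity = 3, geometric multiplicity = 3

Determining the block sizes for each eigenvalue:
  λ = -2: gm = am = 3, so every block has size 1 → block sizes [1, 1, 1]

Assembling the blocks gives a Jordan form
J =
  [-2,  0,  0]
  [ 0, -2,  0]
  [ 0,  0, -2]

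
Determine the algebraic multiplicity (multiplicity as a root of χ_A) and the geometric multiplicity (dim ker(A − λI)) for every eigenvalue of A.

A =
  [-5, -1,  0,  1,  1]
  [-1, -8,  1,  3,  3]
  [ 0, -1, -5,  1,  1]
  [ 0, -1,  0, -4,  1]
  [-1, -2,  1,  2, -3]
λ = -5: alg = 5, geom = 3

Step 1 — factor the characteristic polynomial to read off the algebraic multiplicities:
  χ_A(x) = (x + 5)^5

Step 2 — compute geometric multiplicities via the rank-nullity identity g(λ) = n − rank(A − λI):
  rank(A − (-5)·I) = 2, so dim ker(A − (-5)·I) = n − 2 = 3

Summary:
  λ = -5: algebraic multiplicity = 5, geometric multiplicity = 3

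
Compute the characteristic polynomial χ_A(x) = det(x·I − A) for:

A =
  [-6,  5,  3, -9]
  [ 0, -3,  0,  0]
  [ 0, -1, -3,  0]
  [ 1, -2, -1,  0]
x^4 + 12*x^3 + 54*x^2 + 108*x + 81

Expanding det(x·I − A) (e.g. by cofactor expansion or by noting that A is similar to its Jordan form J, which has the same characteristic polynomial as A) gives
  χ_A(x) = x^4 + 12*x^3 + 54*x^2 + 108*x + 81
which factors as (x + 3)^4. The eigenvalues (with algebraic multiplicities) are λ = -3 with multiplicity 4.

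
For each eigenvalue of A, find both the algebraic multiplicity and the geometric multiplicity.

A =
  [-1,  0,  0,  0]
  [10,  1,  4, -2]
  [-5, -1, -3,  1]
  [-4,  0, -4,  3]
λ = -1: alg = 2, geom = 2; λ = 1: alg = 2, geom = 1

Step 1 — factor the characteristic polynomial to read off the algebraic multiplicities:
  χ_A(x) = (x - 1)^2*(x + 1)^2

Step 2 — compute geometric multiplicities via the rank-nullity identity g(λ) = n − rank(A − λI):
  rank(A − (-1)·I) = 2, so dim ker(A − (-1)·I) = n − 2 = 2
  rank(A − (1)·I) = 3, so dim ker(A − (1)·I) = n − 3 = 1

Summary:
  λ = -1: algebraic multiplicity = 2, geometric multiplicity = 2
  λ = 1: algebraic multiplicity = 2, geometric multiplicity = 1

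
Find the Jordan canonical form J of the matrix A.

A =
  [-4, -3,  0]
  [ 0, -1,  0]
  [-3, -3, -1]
J_1(-4) ⊕ J_1(-1) ⊕ J_1(-1)

The characteristic polynomial is
  det(x·I − A) = x^3 + 6*x^2 + 9*x + 4 = (x + 1)^2*(x + 4)

Eigenvalues and multiplicities (the geometric multiplicity of λ is n − rank(A − λI), which equals the number of Jordan blocks for λ):
  λ = -4: algebraic multiplicity = 1, geometric multiplicity = 1
  λ = -1: algebraic multiplicity = 2, geometric multiplicity = 2

Determining the block sizes for each eigenvalue:
  λ = -4: one block (gm = 1), so the single block has size am = 1 → block sizes [1]
  λ = -1: gm = am = 2, so every block has size 1 → block sizes [1, 1]

Assembling the blocks gives a Jordan form
J =
  [-4,  0,  0]
  [ 0, -1,  0]
  [ 0,  0, -1]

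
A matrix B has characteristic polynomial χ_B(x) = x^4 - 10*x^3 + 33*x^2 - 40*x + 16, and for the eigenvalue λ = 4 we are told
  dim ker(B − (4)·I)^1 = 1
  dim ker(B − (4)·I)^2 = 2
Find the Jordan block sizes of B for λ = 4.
Block sizes for λ = 4: [2]

From the dimensions of kernels of powers, the number of Jordan blocks of size at least j is d_j − d_{j−1} where d_j = dim ker(N^j) (with d_0 = 0). Computing the differences gives [1, 1].
The number of blocks of size exactly k is (#blocks of size ≥ k) − (#blocks of size ≥ k + 1), so the partition is: 1 block(s) of size 2.
In nonincreasing order the block sizes are [2].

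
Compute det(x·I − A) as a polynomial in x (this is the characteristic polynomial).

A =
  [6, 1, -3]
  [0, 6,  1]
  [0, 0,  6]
x^3 - 18*x^2 + 108*x - 216

Expanding det(x·I − A) (e.g. by cofactor expansion or by noting that A is similar to its Jordan form J, which has the same characteristic polynomial as A) gives
  χ_A(x) = x^3 - 18*x^2 + 108*x - 216
which factors as (x - 6)^3. The eigenvalues (with algebraic multiplicities) are λ = 6 with multiplicity 3.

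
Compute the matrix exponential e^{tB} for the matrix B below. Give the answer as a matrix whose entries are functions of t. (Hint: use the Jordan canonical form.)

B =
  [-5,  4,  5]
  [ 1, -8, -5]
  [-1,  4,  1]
e^{tB} =
  [-t*exp(-4*t) + exp(-4*t), 4*t*exp(-4*t), 5*t*exp(-4*t)]
  [t*exp(-4*t), -4*t*exp(-4*t) + exp(-4*t), -5*t*exp(-4*t)]
  [-t*exp(-4*t), 4*t*exp(-4*t), 5*t*exp(-4*t) + exp(-4*t)]

Strategy: write B = P · J · P⁻¹ where J is a Jordan canonical form, so e^{tB} = P · e^{tJ} · P⁻¹, and e^{tJ} can be computed block-by-block.

B has Jordan form
J =
  [-4,  1,  0]
  [ 0, -4,  0]
  [ 0,  0, -4]
(up to reordering of blocks).

Per-block formulas:
  For a 1×1 block at λ = -4: exp(t · [-4]) = [e^(-4t)].
  For a 2×2 Jordan block J_2(-4): exp(t · J_2(-4)) = e^(-4t)·(I + t·N), where N is the 2×2 nilpotent shift.

After assembling e^{tJ} and conjugating by P, we get:

e^{tB} =
  [-t*exp(-4*t) + exp(-4*t), 4*t*exp(-4*t), 5*t*exp(-4*t)]
  [t*exp(-4*t), -4*t*exp(-4*t) + exp(-4*t), -5*t*exp(-4*t)]
  [-t*exp(-4*t), 4*t*exp(-4*t), 5*t*exp(-4*t) + exp(-4*t)]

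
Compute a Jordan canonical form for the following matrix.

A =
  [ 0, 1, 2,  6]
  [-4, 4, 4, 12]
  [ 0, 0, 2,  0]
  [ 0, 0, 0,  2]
J_2(2) ⊕ J_1(2) ⊕ J_1(2)

The characteristic polynomial is
  det(x·I − A) = x^4 - 8*x^3 + 24*x^2 - 32*x + 16 = (x - 2)^4

Eigenvalues and multiplicities (the geometric multiplicity of λ is n − rank(A − λI), which equals the number of Jordan blocks for λ):
  λ = 2: algebraic multiplicity = 4, geometric multiplicity = 3

Determining the block sizes for each eigenvalue:
  λ = 2: 3 blocks summing to 4 forces exactly one block of size 2 and the rest size 1 → block sizes [2, 1, 1]

Assembling the blocks gives a Jordan form
J =
  [2, 1, 0, 0]
  [0, 2, 0, 0]
  [0, 0, 2, 0]
  [0, 0, 0, 2]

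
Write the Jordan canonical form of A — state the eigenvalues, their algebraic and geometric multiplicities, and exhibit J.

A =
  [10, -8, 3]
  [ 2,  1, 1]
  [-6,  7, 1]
J_3(4)

The characteristic polynomial is
  det(x·I − A) = x^3 - 12*x^2 + 48*x - 64 = (x - 4)^3

Eigenvalues and multiplicities (the geometric multiplicity of λ is n − rank(A − λI), which equals the number of Jordan blocks for λ):
  λ = 4: algebraic multiplicity = 3, geometric multiplicity = 1

Determining the block sizes for each eigenvalue:
  λ = 4: one block (gm = 1), so the single block has size am = 3 → block sizes [3]

Assembling the blocks gives a Jordan form
J =
  [4, 1, 0]
  [0, 4, 1]
  [0, 0, 4]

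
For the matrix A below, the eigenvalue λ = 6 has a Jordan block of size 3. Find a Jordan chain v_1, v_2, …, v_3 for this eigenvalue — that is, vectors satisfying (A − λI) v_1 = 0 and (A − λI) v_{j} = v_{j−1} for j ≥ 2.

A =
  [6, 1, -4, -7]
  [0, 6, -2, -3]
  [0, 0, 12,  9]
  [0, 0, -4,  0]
A Jordan chain for λ = 6 of length 3:
v_1 = (2, 0, 0, 0)ᵀ
v_2 = (-4, -2, 6, -4)ᵀ
v_3 = (0, 0, 1, 0)ᵀ

Let N = A − (6)·I. We want v_3 with N^3 v_3 = 0 but N^2 v_3 ≠ 0; then v_{j-1} := N · v_j for j = 3, …, 2.

Pick v_3 = (0, 0, 1, 0)ᵀ.
Then v_2 = N · v_3 = (-4, -2, 6, -4)ᵀ.
Then v_1 = N · v_2 = (2, 0, 0, 0)ᵀ.

Sanity check: (A − (6)·I) v_1 = (0, 0, 0, 0)ᵀ = 0. ✓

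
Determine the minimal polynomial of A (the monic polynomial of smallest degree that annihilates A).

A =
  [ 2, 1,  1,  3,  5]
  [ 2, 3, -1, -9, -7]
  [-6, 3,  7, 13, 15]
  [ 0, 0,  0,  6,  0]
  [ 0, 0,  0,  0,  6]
x^3 - 14*x^2 + 64*x - 96

The characteristic polynomial is χ_A(x) = (x - 6)^2*(x - 4)^3, so the eigenvalues are known. The minimal polynomial is
  m_A(x) = Π_λ (x − λ)^{k_λ}
where k_λ is the size of the *largest* Jordan block for λ (equivalently, the smallest k with (A − λI)^k v = 0 for every generalised eigenvector v of λ).

  λ = 4: largest Jordan block has size 2, contributing (x − 4)^2
  λ = 6: largest Jordan block has size 1, contributing (x − 6)

So m_A(x) = (x - 6)*(x - 4)^2 = x^3 - 14*x^2 + 64*x - 96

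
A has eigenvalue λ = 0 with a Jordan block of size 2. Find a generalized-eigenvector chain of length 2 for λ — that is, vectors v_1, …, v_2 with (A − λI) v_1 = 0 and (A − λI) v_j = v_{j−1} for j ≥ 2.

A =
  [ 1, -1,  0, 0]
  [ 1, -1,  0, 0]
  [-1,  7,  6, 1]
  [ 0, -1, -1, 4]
A Jordan chain for λ = 0 of length 2:
v_1 = (1, 1, -1, 0)ᵀ
v_2 = (1, 0, 0, 0)ᵀ

Let N = A − (0)·I. We want v_2 with N^2 v_2 = 0 but N^1 v_2 ≠ 0; then v_{j-1} := N · v_j for j = 2, …, 2.

Pick v_2 = (1, 0, 0, 0)ᵀ.
Then v_1 = N · v_2 = (1, 1, -1, 0)ᵀ.

Sanity check: (A − (0)·I) v_1 = (0, 0, 0, 0)ᵀ = 0. ✓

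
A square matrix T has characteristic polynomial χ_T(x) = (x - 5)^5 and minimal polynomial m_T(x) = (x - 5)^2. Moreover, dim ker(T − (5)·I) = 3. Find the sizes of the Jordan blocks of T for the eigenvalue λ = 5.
Block sizes for λ = 5: [2, 2, 1]

Step 1 — from the characteristic polynomial, algebraic multiplicity of λ = 5 is 5. From dim ker(T − (5)·I) = 3, there are exactly 3 Jordan blocks for λ = 5.
Step 2 — from the minimal polynomial, the factor (x − 5)^2 tells us the largest block for λ = 5 has size 2.
Step 3 — with total size 5, 3 blocks, and largest block 2, the block sizes (in nonincreasing order) are [2, 2, 1].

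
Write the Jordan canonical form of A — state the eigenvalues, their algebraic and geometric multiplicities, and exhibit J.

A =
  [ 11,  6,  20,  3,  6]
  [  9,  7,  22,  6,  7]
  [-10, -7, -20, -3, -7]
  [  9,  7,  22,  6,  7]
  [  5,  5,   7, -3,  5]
J_1(0) ⊕ J_1(0) ⊕ J_3(3)

The characteristic polynomial is
  det(x·I − A) = x^5 - 9*x^4 + 27*x^3 - 27*x^2 = x^2*(x - 3)^3

Eigenvalues and multiplicities (the geometric multiplicity of λ is n − rank(A − λI), which equals the number of Jordan blocks for λ):
  λ = 0: algebraic multiplicity = 2, geometric multiplicity = 2
  λ = 3: algebraic multiplicity = 3, geometric multiplicity = 1

Determining the block sizes for each eigenvalue:
  λ = 0: gm = am = 2, so every block has size 1 → block sizes [1, 1]
  λ = 3: one block (gm = 1), so the single block has size am = 3 → block sizes [3]

Assembling the blocks gives a Jordan form
J =
  [0, 0, 0, 0, 0]
  [0, 0, 0, 0, 0]
  [0, 0, 3, 1, 0]
  [0, 0, 0, 3, 1]
  [0, 0, 0, 0, 3]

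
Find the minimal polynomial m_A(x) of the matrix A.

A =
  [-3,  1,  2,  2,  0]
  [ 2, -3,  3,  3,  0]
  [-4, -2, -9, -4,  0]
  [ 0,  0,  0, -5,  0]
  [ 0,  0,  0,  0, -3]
x^4 + 18*x^3 + 120*x^2 + 350*x + 375

The characteristic polynomial is χ_A(x) = (x + 3)*(x + 5)^4, so the eigenvalues are known. The minimal polynomial is
  m_A(x) = Π_λ (x − λ)^{k_λ}
where k_λ is the size of the *largest* Jordan block for λ (equivalently, the smallest k with (A − λI)^k v = 0 for every generalised eigenvector v of λ).

  λ = -5: largest Jordan block has size 3, contributing (x + 5)^3
  λ = -3: largest Jordan block has size 1, contributing (x + 3)

So m_A(x) = (x + 3)*(x + 5)^3 = x^4 + 18*x^3 + 120*x^2 + 350*x + 375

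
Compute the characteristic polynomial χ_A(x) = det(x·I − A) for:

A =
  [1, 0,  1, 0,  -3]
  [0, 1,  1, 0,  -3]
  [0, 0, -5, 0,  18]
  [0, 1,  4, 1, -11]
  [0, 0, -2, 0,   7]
x^5 - 5*x^4 + 10*x^3 - 10*x^2 + 5*x - 1

Expanding det(x·I − A) (e.g. by cofactor expansion or by noting that A is similar to its Jordan form J, which has the same characteristic polynomial as A) gives
  χ_A(x) = x^5 - 5*x^4 + 10*x^3 - 10*x^2 + 5*x - 1
which factors as (x - 1)^5. The eigenvalues (with algebraic multiplicities) are λ = 1 with multiplicity 5.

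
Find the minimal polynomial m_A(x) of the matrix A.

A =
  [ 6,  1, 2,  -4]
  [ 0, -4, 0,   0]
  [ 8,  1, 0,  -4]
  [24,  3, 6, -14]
x^3 + 10*x^2 + 32*x + 32

The characteristic polynomial is χ_A(x) = (x + 2)^2*(x + 4)^2, so the eigenvalues are known. The minimal polynomial is
  m_A(x) = Π_λ (x − λ)^{k_λ}
where k_λ is the size of the *largest* Jordan block for λ (equivalently, the smallest k with (A − λI)^k v = 0 for every generalised eigenvector v of λ).

  λ = -4: largest Jordan block has size 2, contributing (x + 4)^2
  λ = -2: largest Jordan block has size 1, contributing (x + 2)

So m_A(x) = (x + 2)*(x + 4)^2 = x^3 + 10*x^2 + 32*x + 32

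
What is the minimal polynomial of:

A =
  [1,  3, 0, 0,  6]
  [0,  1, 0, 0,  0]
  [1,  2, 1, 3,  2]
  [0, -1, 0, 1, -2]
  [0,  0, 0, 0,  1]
x^2 - 2*x + 1

The characteristic polynomial is χ_A(x) = (x - 1)^5, so the eigenvalues are known. The minimal polynomial is
  m_A(x) = Π_λ (x − λ)^{k_λ}
where k_λ is the size of the *largest* Jordan block for λ (equivalently, the smallest k with (A − λI)^k v = 0 for every generalised eigenvector v of λ).

  λ = 1: largest Jordan block has size 2, contributing (x − 1)^2

So m_A(x) = (x - 1)^2 = x^2 - 2*x + 1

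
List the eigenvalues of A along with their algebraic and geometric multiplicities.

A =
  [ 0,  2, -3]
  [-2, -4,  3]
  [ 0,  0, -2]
λ = -2: alg = 3, geom = 2

Step 1 — factor the characteristic polynomial to read off the algebraic multiplicities:
  χ_A(x) = (x + 2)^3

Step 2 — compute geometric multiplicities via the rank-nullity identity g(λ) = n − rank(A − λI):
  rank(A − (-2)·I) = 1, so dim ker(A − (-2)·I) = n − 1 = 2

Summary:
  λ = -2: algebraic multiplicity = 3, geometric multiplicity = 2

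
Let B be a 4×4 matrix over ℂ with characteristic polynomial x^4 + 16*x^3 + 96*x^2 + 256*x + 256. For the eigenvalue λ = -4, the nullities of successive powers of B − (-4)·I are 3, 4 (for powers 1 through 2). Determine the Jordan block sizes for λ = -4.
Block sizes for λ = -4: [2, 1, 1]

From the dimensions of kernels of powers, the number of Jordan blocks of size at least j is d_j − d_{j−1} where d_j = dim ker(N^j) (with d_0 = 0). Computing the differences gives [3, 1].
The number of blocks of size exactly k is (#blocks of size ≥ k) − (#blocks of size ≥ k + 1), so the partition is: 2 block(s) of size 1, 1 block(s) of size 2.
In nonincreasing order the block sizes are [2, 1, 1].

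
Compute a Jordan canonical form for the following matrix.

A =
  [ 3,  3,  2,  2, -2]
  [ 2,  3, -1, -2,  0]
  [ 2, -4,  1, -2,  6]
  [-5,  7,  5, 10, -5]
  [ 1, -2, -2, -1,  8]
J_3(5) ⊕ J_2(5)

The characteristic polynomial is
  det(x·I − A) = x^5 - 25*x^4 + 250*x^3 - 1250*x^2 + 3125*x - 3125 = (x - 5)^5

Eigenvalues and multiplicities (the geometric multiplicity of λ is n − rank(A − λI), which equals the number of Jordan blocks for λ):
  λ = 5: algebraic multiplicity = 5, geometric multiplicity = 2

Determining the block sizes for each eigenvalue:
  λ = 5: with am = 5 and gm = 2, the partition is not yet determined (e.g. several partitions of 5 into 2 parts exist). Let N = A − (5)·I. Computing rank(N^1) = 3, rank(N^2) = 1, rank(N^3) = 0; the number of blocks of size ≥ j is rank(N^{j−1}) − rank(N^j), giving [2, 2, 1]. So we have 1 block(s) of size 3, 1 block(s) of size 2 → block sizes [3, 2]

Assembling the blocks gives a Jordan form
J =
  [5, 1, 0, 0, 0]
  [0, 5, 1, 0, 0]
  [0, 0, 5, 0, 0]
  [0, 0, 0, 5, 1]
  [0, 0, 0, 0, 5]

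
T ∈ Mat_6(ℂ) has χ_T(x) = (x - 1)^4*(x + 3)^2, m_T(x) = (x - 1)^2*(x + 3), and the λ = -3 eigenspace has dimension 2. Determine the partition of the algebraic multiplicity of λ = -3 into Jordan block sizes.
Block sizes for λ = -3: [1, 1]

Step 1 — from the characteristic polynomial, algebraic multiplicity of λ = -3 is 2. From dim ker(T − (-3)·I) = 2, there are exactly 2 Jordan blocks for λ = -3.
Step 2 — from the minimal polynomial, the factor (x + 3) tells us the largest block for λ = -3 has size 1.
Step 3 — with total size 2, 2 blocks, and largest block 1, the block sizes (in nonincreasing order) are [1, 1].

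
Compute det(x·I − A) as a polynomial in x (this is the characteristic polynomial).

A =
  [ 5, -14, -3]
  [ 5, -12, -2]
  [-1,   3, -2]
x^3 + 9*x^2 + 27*x + 27

Expanding det(x·I − A) (e.g. by cofactor expansion or by noting that A is similar to its Jordan form J, which has the same characteristic polynomial as A) gives
  χ_A(x) = x^3 + 9*x^2 + 27*x + 27
which factors as (x + 3)^3. The eigenvalues (with algebraic multiplicities) are λ = -3 with multiplicity 3.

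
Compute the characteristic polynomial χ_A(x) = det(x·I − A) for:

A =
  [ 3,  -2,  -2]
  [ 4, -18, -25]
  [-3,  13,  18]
x^3 - 3*x^2 + 3*x - 1

Expanding det(x·I − A) (e.g. by cofactor expansion or by noting that A is similar to its Jordan form J, which has the same characteristic polynomial as A) gives
  χ_A(x) = x^3 - 3*x^2 + 3*x - 1
which factors as (x - 1)^3. The eigenvalues (with algebraic multiplicities) are λ = 1 with multiplicity 3.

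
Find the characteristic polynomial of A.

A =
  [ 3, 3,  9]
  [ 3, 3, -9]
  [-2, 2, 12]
x^3 - 18*x^2 + 108*x - 216

Expanding det(x·I − A) (e.g. by cofactor expansion or by noting that A is similar to its Jordan form J, which has the same characteristic polynomial as A) gives
  χ_A(x) = x^3 - 18*x^2 + 108*x - 216
which factors as (x - 6)^3. The eigenvalues (with algebraic multiplicities) are λ = 6 with multiplicity 3.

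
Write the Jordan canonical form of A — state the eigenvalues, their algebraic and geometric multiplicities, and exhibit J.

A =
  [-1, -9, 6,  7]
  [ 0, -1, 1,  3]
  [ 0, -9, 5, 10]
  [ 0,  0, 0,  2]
J_1(-1) ⊕ J_3(2)

The characteristic polynomial is
  det(x·I − A) = x^4 - 5*x^3 + 6*x^2 + 4*x - 8 = (x - 2)^3*(x + 1)

Eigenvalues and multiplicities (the geometric multiplicity of λ is n − rank(A − λI), which equals the number of Jordan blocks for λ):
  λ = -1: algebraic multiplicity = 1, geometric multiplicity = 1
  λ = 2: algebraic multiplicity = 3, geometric multiplicity = 1

Determining the block sizes for each eigenvalue:
  λ = -1: one block (gm = 1), so the single block has size am = 1 → block sizes [1]
  λ = 2: one block (gm = 1), so the single block has size am = 3 → block sizes [3]

Assembling the blocks gives a Jordan form
J =
  [-1, 0, 0, 0]
  [ 0, 2, 1, 0]
  [ 0, 0, 2, 1]
  [ 0, 0, 0, 2]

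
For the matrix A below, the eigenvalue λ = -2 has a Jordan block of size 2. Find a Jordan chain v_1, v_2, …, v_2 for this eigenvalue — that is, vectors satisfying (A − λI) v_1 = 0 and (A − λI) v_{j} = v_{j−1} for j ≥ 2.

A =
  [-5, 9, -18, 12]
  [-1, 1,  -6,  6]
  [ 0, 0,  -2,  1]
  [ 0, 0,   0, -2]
A Jordan chain for λ = -2 of length 2:
v_1 = (-3, -1, 0, 0)ᵀ
v_2 = (1, 0, 0, 0)ᵀ

Let N = A − (-2)·I. We want v_2 with N^2 v_2 = 0 but N^1 v_2 ≠ 0; then v_{j-1} := N · v_j for j = 2, …, 2.

Pick v_2 = (1, 0, 0, 0)ᵀ.
Then v_1 = N · v_2 = (-3, -1, 0, 0)ᵀ.

Sanity check: (A − (-2)·I) v_1 = (0, 0, 0, 0)ᵀ = 0. ✓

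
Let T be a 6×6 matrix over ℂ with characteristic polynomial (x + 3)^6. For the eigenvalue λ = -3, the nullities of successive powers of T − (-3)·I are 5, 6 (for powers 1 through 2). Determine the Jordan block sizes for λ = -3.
Block sizes for λ = -3: [2, 1, 1, 1, 1]

From the dimensions of kernels of powers, the number of Jordan blocks of size at least j is d_j − d_{j−1} where d_j = dim ker(N^j) (with d_0 = 0). Computing the differences gives [5, 1].
The number of blocks of size exactly k is (#blocks of size ≥ k) − (#blocks of size ≥ k + 1), so the partition is: 4 block(s) of size 1, 1 block(s) of size 2.
In nonincreasing order the block sizes are [2, 1, 1, 1, 1].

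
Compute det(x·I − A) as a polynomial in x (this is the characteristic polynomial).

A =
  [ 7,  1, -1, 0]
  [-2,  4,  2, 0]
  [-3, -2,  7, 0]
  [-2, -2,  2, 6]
x^4 - 24*x^3 + 216*x^2 - 864*x + 1296

Expanding det(x·I − A) (e.g. by cofactor expansion or by noting that A is similar to its Jordan form J, which has the same characteristic polynomial as A) gives
  χ_A(x) = x^4 - 24*x^3 + 216*x^2 - 864*x + 1296
which factors as (x - 6)^4. The eigenvalues (with algebraic multiplicities) are λ = 6 with multiplicity 4.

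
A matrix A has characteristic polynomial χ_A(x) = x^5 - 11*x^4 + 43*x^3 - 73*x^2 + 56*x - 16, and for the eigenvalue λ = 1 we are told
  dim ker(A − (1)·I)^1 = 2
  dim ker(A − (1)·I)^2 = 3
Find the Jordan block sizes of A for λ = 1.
Block sizes for λ = 1: [2, 1]

From the dimensions of kernels of powers, the number of Jordan blocks of size at least j is d_j − d_{j−1} where d_j = dim ker(N^j) (with d_0 = 0). Computing the differences gives [2, 1].
The number of blocks of size exactly k is (#blocks of size ≥ k) − (#blocks of size ≥ k + 1), so the partition is: 1 block(s) of size 1, 1 block(s) of size 2.
In nonincreasing order the block sizes are [2, 1].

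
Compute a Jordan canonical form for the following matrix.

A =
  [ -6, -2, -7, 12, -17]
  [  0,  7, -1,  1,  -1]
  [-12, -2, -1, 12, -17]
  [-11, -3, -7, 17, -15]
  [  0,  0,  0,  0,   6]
J_1(-1) ⊕ J_3(6) ⊕ J_1(6)

The characteristic polynomial is
  det(x·I − A) = x^5 - 23*x^4 + 192*x^3 - 648*x^2 + 432*x + 1296 = (x - 6)^4*(x + 1)

Eigenvalues and multiplicities (the geometric multiplicity of λ is n − rank(A − λI), which equals the number of Jordan blocks for λ):
  λ = -1: algebraic multiplicity = 1, geometric multiplicity = 1
  λ = 6: algebraic multiplicity = 4, geometric multiplicity = 2

Determining the block sizes for each eigenvalue:
  λ = -1: one block (gm = 1), so the single block has size am = 1 → block sizes [1]
  λ = 6: with am = 4 and gm = 2, the partition is not yet determined (e.g. several partitions of 4 into 2 parts exist). Let N = A − (6)·I. Computing rank(N^1) = 3, rank(N^2) = 2, rank(N^3) = 1; the number of blocks of size ≥ j is rank(N^{j−1}) − rank(N^j), giving [2, 1, 1]. So we have 1 block(s) of size 3, 1 block(s) of size 1 → block sizes [3, 1]

Assembling the blocks gives a Jordan form
J =
  [-1, 0, 0, 0, 0]
  [ 0, 6, 1, 0, 0]
  [ 0, 0, 6, 1, 0]
  [ 0, 0, 0, 6, 0]
  [ 0, 0, 0, 0, 6]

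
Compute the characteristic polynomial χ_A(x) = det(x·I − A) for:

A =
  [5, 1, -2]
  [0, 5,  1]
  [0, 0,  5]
x^3 - 15*x^2 + 75*x - 125

Expanding det(x·I − A) (e.g. by cofactor expansion or by noting that A is similar to its Jordan form J, which has the same characteristic polynomial as A) gives
  χ_A(x) = x^3 - 15*x^2 + 75*x - 125
which factors as (x - 5)^3. The eigenvalues (with algebraic multiplicities) are λ = 5 with multiplicity 3.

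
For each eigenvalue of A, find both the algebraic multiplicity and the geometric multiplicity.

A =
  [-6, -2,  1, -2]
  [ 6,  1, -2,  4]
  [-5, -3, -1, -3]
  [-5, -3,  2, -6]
λ = -3: alg = 4, geom = 2

Step 1 — factor the characteristic polynomial to read off the algebraic multiplicities:
  χ_A(x) = (x + 3)^4

Step 2 — compute geometric multiplicities via the rank-nullity identity g(λ) = n − rank(A − λI):
  rank(A − (-3)·I) = 2, so dim ker(A − (-3)·I) = n − 2 = 2

Summary:
  λ = -3: algebraic multiplicity = 4, geometric multiplicity = 2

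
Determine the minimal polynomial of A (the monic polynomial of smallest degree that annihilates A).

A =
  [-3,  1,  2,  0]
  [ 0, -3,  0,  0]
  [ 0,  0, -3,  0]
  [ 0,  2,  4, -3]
x^2 + 6*x + 9

The characteristic polynomial is χ_A(x) = (x + 3)^4, so the eigenvalues are known. The minimal polynomial is
  m_A(x) = Π_λ (x − λ)^{k_λ}
where k_λ is the size of the *largest* Jordan block for λ (equivalently, the smallest k with (A − λI)^k v = 0 for every generalised eigenvector v of λ).

  λ = -3: largest Jordan block has size 2, contributing (x + 3)^2

So m_A(x) = (x + 3)^2 = x^2 + 6*x + 9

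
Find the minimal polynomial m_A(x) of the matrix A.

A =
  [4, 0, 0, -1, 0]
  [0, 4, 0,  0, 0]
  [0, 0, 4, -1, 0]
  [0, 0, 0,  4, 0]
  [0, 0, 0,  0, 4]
x^2 - 8*x + 16

The characteristic polynomial is χ_A(x) = (x - 4)^5, so the eigenvalues are known. The minimal polynomial is
  m_A(x) = Π_λ (x − λ)^{k_λ}
where k_λ is the size of the *largest* Jordan block for λ (equivalently, the smallest k with (A − λI)^k v = 0 for every generalised eigenvector v of λ).

  λ = 4: largest Jordan block has size 2, contributing (x − 4)^2

So m_A(x) = (x - 4)^2 = x^2 - 8*x + 16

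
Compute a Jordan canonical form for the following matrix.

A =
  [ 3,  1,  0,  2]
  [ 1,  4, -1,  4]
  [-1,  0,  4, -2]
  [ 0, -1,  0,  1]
J_3(3) ⊕ J_1(3)

The characteristic polynomial is
  det(x·I − A) = x^4 - 12*x^3 + 54*x^2 - 108*x + 81 = (x - 3)^4

Eigenvalues and multiplicities (the geometric multiplicity of λ is n − rank(A − λI), which equals the number of Jordan blocks for λ):
  λ = 3: algebraic multiplicity = 4, geometric multiplicity = 2

Determining the block sizes for each eigenvalue:
  λ = 3: with am = 4 and gm = 2, the partition is not yet determined (e.g. several partitions of 4 into 2 parts exist). Let N = A − (3)·I. Computing rank(N^1) = 2, rank(N^2) = 1, rank(N^3) = 0; the number of blocks of size ≥ j is rank(N^{j−1}) − rank(N^j), giving [2, 1, 1]. So we have 1 block(s) of size 3, 1 block(s) of size 1 → block sizes [3, 1]

Assembling the blocks gives a Jordan form
J =
  [3, 1, 0, 0]
  [0, 3, 1, 0]
  [0, 0, 3, 0]
  [0, 0, 0, 3]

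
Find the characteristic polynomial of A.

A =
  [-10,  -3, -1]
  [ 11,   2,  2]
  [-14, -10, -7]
x^3 + 15*x^2 + 75*x + 125

Expanding det(x·I − A) (e.g. by cofactor expansion or by noting that A is similar to its Jordan form J, which has the same characteristic polynomial as A) gives
  χ_A(x) = x^3 + 15*x^2 + 75*x + 125
which factors as (x + 5)^3. The eigenvalues (with algebraic multiplicities) are λ = -5 with multiplicity 3.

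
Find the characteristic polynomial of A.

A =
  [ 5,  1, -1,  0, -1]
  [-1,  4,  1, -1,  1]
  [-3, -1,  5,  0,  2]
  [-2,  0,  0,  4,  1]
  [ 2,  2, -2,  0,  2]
x^5 - 20*x^4 + 160*x^3 - 640*x^2 + 1280*x - 1024

Expanding det(x·I − A) (e.g. by cofactor expansion or by noting that A is similar to its Jordan form J, which has the same characteristic polynomial as A) gives
  χ_A(x) = x^5 - 20*x^4 + 160*x^3 - 640*x^2 + 1280*x - 1024
which factors as (x - 4)^5. The eigenvalues (with algebraic multiplicities) are λ = 4 with multiplicity 5.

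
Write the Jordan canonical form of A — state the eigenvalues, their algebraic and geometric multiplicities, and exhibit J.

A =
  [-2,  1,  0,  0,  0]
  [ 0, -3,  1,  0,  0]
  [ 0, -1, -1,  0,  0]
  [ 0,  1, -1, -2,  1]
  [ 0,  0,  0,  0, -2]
J_3(-2) ⊕ J_2(-2)

The characteristic polynomial is
  det(x·I − A) = x^5 + 10*x^4 + 40*x^3 + 80*x^2 + 80*x + 32 = (x + 2)^5

Eigenvalues and multiplicities (the geometric multiplicity of λ is n − rank(A − λI), which equals the number of Jordan blocks for λ):
  λ = -2: algebraic multiplicity = 5, geometric multiplicity = 2

Determining the block sizes for each eigenvalue:
  λ = -2: with am = 5 and gm = 2, the partition is not yet determined (e.g. several partitions of 5 into 2 parts exist). Let N = A − (-2)·I. Computing rank(N^1) = 3, rank(N^2) = 1, rank(N^3) = 0; the number of blocks of size ≥ j is rank(N^{j−1}) − rank(N^j), giving [2, 2, 1]. So we have 1 block(s) of size 3, 1 block(s) of size 2 → block sizes [3, 2]

Assembling the blocks gives a Jordan form
J =
  [-2,  1,  0,  0,  0]
  [ 0, -2,  1,  0,  0]
  [ 0,  0, -2,  0,  0]
  [ 0,  0,  0, -2,  1]
  [ 0,  0,  0,  0, -2]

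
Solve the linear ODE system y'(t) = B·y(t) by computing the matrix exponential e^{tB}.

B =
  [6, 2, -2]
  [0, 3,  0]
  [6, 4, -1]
e^{tB} =
  [4*exp(3*t) - 3*exp(2*t), 2*exp(3*t) - 2*exp(2*t), -2*exp(3*t) + 2*exp(2*t)]
  [0, exp(3*t), 0]
  [6*exp(3*t) - 6*exp(2*t), 4*exp(3*t) - 4*exp(2*t), -3*exp(3*t) + 4*exp(2*t)]

Strategy: write B = P · J · P⁻¹ where J is a Jordan canonical form, so e^{tB} = P · e^{tJ} · P⁻¹, and e^{tJ} can be computed block-by-block.

B has Jordan form
J =
  [2, 0, 0]
  [0, 3, 0]
  [0, 0, 3]
(up to reordering of blocks).

Per-block formulas:
  For a 1×1 block at λ = 3: exp(t · [3]) = [e^(3t)].
  For a 1×1 block at λ = 2: exp(t · [2]) = [e^(2t)].

After assembling e^{tJ} and conjugating by P, we get:

e^{tB} =
  [4*exp(3*t) - 3*exp(2*t), 2*exp(3*t) - 2*exp(2*t), -2*exp(3*t) + 2*exp(2*t)]
  [0, exp(3*t), 0]
  [6*exp(3*t) - 6*exp(2*t), 4*exp(3*t) - 4*exp(2*t), -3*exp(3*t) + 4*exp(2*t)]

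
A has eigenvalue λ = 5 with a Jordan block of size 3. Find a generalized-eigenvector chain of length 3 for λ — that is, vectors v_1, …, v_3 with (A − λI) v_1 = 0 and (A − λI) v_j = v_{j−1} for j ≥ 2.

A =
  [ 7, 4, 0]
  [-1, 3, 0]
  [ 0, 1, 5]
A Jordan chain for λ = 5 of length 3:
v_1 = (0, 0, -1)ᵀ
v_2 = (2, -1, 0)ᵀ
v_3 = (1, 0, 0)ᵀ

Let N = A − (5)·I. We want v_3 with N^3 v_3 = 0 but N^2 v_3 ≠ 0; then v_{j-1} := N · v_j for j = 3, …, 2.

Pick v_3 = (1, 0, 0)ᵀ.
Then v_2 = N · v_3 = (2, -1, 0)ᵀ.
Then v_1 = N · v_2 = (0, 0, -1)ᵀ.

Sanity check: (A − (5)·I) v_1 = (0, 0, 0)ᵀ = 0. ✓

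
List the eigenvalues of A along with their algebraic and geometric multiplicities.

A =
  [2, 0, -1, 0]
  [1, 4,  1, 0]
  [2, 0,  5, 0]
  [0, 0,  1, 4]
λ = 3: alg = 1, geom = 1; λ = 4: alg = 3, geom = 2

Step 1 — factor the characteristic polynomial to read off the algebraic multiplicities:
  χ_A(x) = (x - 4)^3*(x - 3)

Step 2 — compute geometric multiplicities via the rank-nullity identity g(λ) = n − rank(A − λI):
  rank(A − (3)·I) = 3, so dim ker(A − (3)·I) = n − 3 = 1
  rank(A − (4)·I) = 2, so dim ker(A − (4)·I) = n − 2 = 2

Summary:
  λ = 3: algebraic multiplicity = 1, geometric multiplicity = 1
  λ = 4: algebraic multiplicity = 3, geometric multiplicity = 2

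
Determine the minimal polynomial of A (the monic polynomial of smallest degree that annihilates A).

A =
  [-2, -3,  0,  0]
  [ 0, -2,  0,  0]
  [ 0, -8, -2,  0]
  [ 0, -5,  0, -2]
x^2 + 4*x + 4

The characteristic polynomial is χ_A(x) = (x + 2)^4, so the eigenvalues are known. The minimal polynomial is
  m_A(x) = Π_λ (x − λ)^{k_λ}
where k_λ is the size of the *largest* Jordan block for λ (equivalently, the smallest k with (A − λI)^k v = 0 for every generalised eigenvector v of λ).

  λ = -2: largest Jordan block has size 2, contributing (x + 2)^2

So m_A(x) = (x + 2)^2 = x^2 + 4*x + 4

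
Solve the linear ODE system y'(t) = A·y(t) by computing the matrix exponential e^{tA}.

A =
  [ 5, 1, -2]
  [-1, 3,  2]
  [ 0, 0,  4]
e^{tA} =
  [t*exp(4*t) + exp(4*t), t*exp(4*t), -2*t*exp(4*t)]
  [-t*exp(4*t), -t*exp(4*t) + exp(4*t), 2*t*exp(4*t)]
  [0, 0, exp(4*t)]

Strategy: write A = P · J · P⁻¹ where J is a Jordan canonical form, so e^{tA} = P · e^{tJ} · P⁻¹, and e^{tJ} can be computed block-by-block.

A has Jordan form
J =
  [4, 1, 0]
  [0, 4, 0]
  [0, 0, 4]
(up to reordering of blocks).

Per-block formulas:
  For a 2×2 Jordan block J_2(4): exp(t · J_2(4)) = e^(4t)·(I + t·N), where N is the 2×2 nilpotent shift.
  For a 1×1 block at λ = 4: exp(t · [4]) = [e^(4t)].

After assembling e^{tJ} and conjugating by P, we get:

e^{tA} =
  [t*exp(4*t) + exp(4*t), t*exp(4*t), -2*t*exp(4*t)]
  [-t*exp(4*t), -t*exp(4*t) + exp(4*t), 2*t*exp(4*t)]
  [0, 0, exp(4*t)]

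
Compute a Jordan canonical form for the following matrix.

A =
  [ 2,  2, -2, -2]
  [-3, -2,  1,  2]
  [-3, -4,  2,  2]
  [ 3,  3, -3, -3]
J_1(-1) ⊕ J_3(0)

The characteristic polynomial is
  det(x·I − A) = x^4 + x^3 = x^3*(x + 1)

Eigenvalues and multiplicities (the geometric multiplicity of λ is n − rank(A − λI), which equals the number of Jordan blocks for λ):
  λ = -1: algebraic multiplicity = 1, geometric multiplicity = 1
  λ = 0: algebraic multiplicity = 3, geometric multiplicity = 1

Determining the block sizes for each eigenvalue:
  λ = -1: one block (gm = 1), so the single block has size am = 1 → block sizes [1]
  λ = 0: one block (gm = 1), so the single block has size am = 3 → block sizes [3]

Assembling the blocks gives a Jordan form
J =
  [-1, 0, 0, 0]
  [ 0, 0, 1, 0]
  [ 0, 0, 0, 1]
  [ 0, 0, 0, 0]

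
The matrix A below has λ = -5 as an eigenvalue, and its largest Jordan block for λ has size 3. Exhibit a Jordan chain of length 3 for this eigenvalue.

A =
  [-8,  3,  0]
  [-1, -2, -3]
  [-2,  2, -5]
A Jordan chain for λ = -5 of length 3:
v_1 = (6, 6, 4)ᵀ
v_2 = (-3, -1, -2)ᵀ
v_3 = (1, 0, 0)ᵀ

Let N = A − (-5)·I. We want v_3 with N^3 v_3 = 0 but N^2 v_3 ≠ 0; then v_{j-1} := N · v_j for j = 3, …, 2.

Pick v_3 = (1, 0, 0)ᵀ.
Then v_2 = N · v_3 = (-3, -1, -2)ᵀ.
Then v_1 = N · v_2 = (6, 6, 4)ᵀ.

Sanity check: (A − (-5)·I) v_1 = (0, 0, 0)ᵀ = 0. ✓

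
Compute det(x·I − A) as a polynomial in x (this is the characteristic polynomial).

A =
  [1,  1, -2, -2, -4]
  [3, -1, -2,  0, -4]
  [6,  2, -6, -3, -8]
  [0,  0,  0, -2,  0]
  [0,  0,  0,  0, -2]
x^5 + 10*x^4 + 40*x^3 + 80*x^2 + 80*x + 32

Expanding det(x·I − A) (e.g. by cofactor expansion or by noting that A is similar to its Jordan form J, which has the same characteristic polynomial as A) gives
  χ_A(x) = x^5 + 10*x^4 + 40*x^3 + 80*x^2 + 80*x + 32
which factors as (x + 2)^5. The eigenvalues (with algebraic multiplicities) are λ = -2 with multiplicity 5.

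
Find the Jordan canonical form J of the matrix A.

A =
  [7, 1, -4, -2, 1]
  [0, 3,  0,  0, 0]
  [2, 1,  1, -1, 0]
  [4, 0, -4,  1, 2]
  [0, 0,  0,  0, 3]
J_2(3) ⊕ J_2(3) ⊕ J_1(3)

The characteristic polynomial is
  det(x·I − A) = x^5 - 15*x^4 + 90*x^3 - 270*x^2 + 405*x - 243 = (x - 3)^5

Eigenvalues and multiplicities (the geometric multiplicity of λ is n − rank(A − λI), which equals the number of Jordan blocks for λ):
  λ = 3: algebraic multiplicity = 5, geometric multiplicity = 3

Determining the block sizes for each eigenvalue:
  λ = 3: with am = 5 and gm = 3, the partition is not yet determined (e.g. several partitions of 5 into 3 parts exist). Let N = A − (3)·I. Computing rank(N^1) = 2, rank(N^2) = 0; the number of blocks of size ≥ j is rank(N^{j−1}) − rank(N^j), giving [3, 2]. So we have 2 block(s) of size 2, 1 block(s) of size 1 → block sizes [2, 2, 1]

Assembling the blocks gives a Jordan form
J =
  [3, 1, 0, 0, 0]
  [0, 3, 0, 0, 0]
  [0, 0, 3, 1, 0]
  [0, 0, 0, 3, 0]
  [0, 0, 0, 0, 3]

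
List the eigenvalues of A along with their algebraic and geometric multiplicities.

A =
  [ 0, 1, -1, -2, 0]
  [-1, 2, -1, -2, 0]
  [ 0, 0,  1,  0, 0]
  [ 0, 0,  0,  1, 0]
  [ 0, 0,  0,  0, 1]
λ = 1: alg = 5, geom = 4

Step 1 — factor the characteristic polynomial to read off the algebraic multiplicities:
  χ_A(x) = (x - 1)^5

Step 2 — compute geometric multiplicities via the rank-nullity identity g(λ) = n − rank(A − λI):
  rank(A − (1)·I) = 1, so dim ker(A − (1)·I) = n − 1 = 4

Summary:
  λ = 1: algebraic multiplicity = 5, geometric multiplicity = 4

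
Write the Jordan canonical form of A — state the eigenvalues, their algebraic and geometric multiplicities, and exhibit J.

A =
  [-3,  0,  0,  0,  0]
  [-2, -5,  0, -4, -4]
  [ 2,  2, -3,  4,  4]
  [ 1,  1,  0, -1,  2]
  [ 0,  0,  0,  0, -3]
J_2(-3) ⊕ J_1(-3) ⊕ J_1(-3) ⊕ J_1(-3)

The characteristic polynomial is
  det(x·I − A) = x^5 + 15*x^4 + 90*x^3 + 270*x^2 + 405*x + 243 = (x + 3)^5

Eigenvalues and multiplicities (the geometric multiplicity of λ is n − rank(A − λI), which equals the number of Jordan blocks for λ):
  λ = -3: algebraic multiplicity = 5, geometric multiplicity = 4

Determining the block sizes for each eigenvalue:
  λ = -3: 4 blocks summing to 5 forces exactly one block of size 2 and the rest size 1 → block sizes [2, 1, 1, 1]

Assembling the blocks gives a Jordan form
J =
  [-3,  1,  0,  0,  0]
  [ 0, -3,  0,  0,  0]
  [ 0,  0, -3,  0,  0]
  [ 0,  0,  0, -3,  0]
  [ 0,  0,  0,  0, -3]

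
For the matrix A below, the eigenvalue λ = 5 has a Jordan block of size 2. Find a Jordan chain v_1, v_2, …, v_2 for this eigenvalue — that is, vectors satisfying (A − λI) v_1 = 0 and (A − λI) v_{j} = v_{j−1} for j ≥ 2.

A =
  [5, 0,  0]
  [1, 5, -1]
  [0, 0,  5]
A Jordan chain for λ = 5 of length 2:
v_1 = (0, 1, 0)ᵀ
v_2 = (1, 0, 0)ᵀ

Let N = A − (5)·I. We want v_2 with N^2 v_2 = 0 but N^1 v_2 ≠ 0; then v_{j-1} := N · v_j for j = 2, …, 2.

Pick v_2 = (1, 0, 0)ᵀ.
Then v_1 = N · v_2 = (0, 1, 0)ᵀ.

Sanity check: (A − (5)·I) v_1 = (0, 0, 0)ᵀ = 0. ✓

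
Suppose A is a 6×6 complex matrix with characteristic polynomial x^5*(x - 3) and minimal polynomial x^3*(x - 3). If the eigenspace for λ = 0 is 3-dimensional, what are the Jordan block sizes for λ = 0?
Block sizes for λ = 0: [3, 1, 1]

Step 1 — from the characteristic polynomial, algebraic multiplicity of λ = 0 is 5. From dim ker(A − (0)·I) = 3, there are exactly 3 Jordan blocks for λ = 0.
Step 2 — from the minimal polynomial, the factor (x − 0)^3 tells us the largest block for λ = 0 has size 3.
Step 3 — with total size 5, 3 blocks, and largest block 3, the block sizes (in nonincreasing order) are [3, 1, 1].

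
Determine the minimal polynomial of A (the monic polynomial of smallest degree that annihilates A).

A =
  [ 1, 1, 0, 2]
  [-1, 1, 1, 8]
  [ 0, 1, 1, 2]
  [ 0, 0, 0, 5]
x^4 - 8*x^3 + 18*x^2 - 16*x + 5

The characteristic polynomial is χ_A(x) = (x - 5)*(x - 1)^3, so the eigenvalues are known. The minimal polynomial is
  m_A(x) = Π_λ (x − λ)^{k_λ}
where k_λ is the size of the *largest* Jordan block for λ (equivalently, the smallest k with (A − λI)^k v = 0 for every generalised eigenvector v of λ).

  λ = 1: largest Jordan block has size 3, contributing (x − 1)^3
  λ = 5: largest Jordan block has size 1, contributing (x − 5)

So m_A(x) = (x - 5)*(x - 1)^3 = x^4 - 8*x^3 + 18*x^2 - 16*x + 5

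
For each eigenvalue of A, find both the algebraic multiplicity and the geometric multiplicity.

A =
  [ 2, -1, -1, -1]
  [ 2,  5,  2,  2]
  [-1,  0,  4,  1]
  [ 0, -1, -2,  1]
λ = 3: alg = 4, geom = 2

Step 1 — factor the characteristic polynomial to read off the algebraic multiplicities:
  χ_A(x) = (x - 3)^4

Step 2 — compute geometric multiplicities via the rank-nullity identity g(λ) = n − rank(A − λI):
  rank(A − (3)·I) = 2, so dim ker(A − (3)·I) = n − 2 = 2

Summary:
  λ = 3: algebraic multiplicity = 4, geometric multiplicity = 2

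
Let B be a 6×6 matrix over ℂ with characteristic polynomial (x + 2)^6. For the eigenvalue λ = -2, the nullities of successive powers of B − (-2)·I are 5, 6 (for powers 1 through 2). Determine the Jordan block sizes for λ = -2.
Block sizes for λ = -2: [2, 1, 1, 1, 1]

From the dimensions of kernels of powers, the number of Jordan blocks of size at least j is d_j − d_{j−1} where d_j = dim ker(N^j) (with d_0 = 0). Computing the differences gives [5, 1].
The number of blocks of size exactly k is (#blocks of size ≥ k) − (#blocks of size ≥ k + 1), so the partition is: 4 block(s) of size 1, 1 block(s) of size 2.
In nonincreasing order the block sizes are [2, 1, 1, 1, 1].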